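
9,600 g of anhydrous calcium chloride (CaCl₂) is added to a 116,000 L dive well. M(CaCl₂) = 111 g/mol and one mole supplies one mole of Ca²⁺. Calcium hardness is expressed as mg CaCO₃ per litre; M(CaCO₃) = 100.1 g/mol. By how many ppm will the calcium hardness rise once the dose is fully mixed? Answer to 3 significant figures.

74.6 ppm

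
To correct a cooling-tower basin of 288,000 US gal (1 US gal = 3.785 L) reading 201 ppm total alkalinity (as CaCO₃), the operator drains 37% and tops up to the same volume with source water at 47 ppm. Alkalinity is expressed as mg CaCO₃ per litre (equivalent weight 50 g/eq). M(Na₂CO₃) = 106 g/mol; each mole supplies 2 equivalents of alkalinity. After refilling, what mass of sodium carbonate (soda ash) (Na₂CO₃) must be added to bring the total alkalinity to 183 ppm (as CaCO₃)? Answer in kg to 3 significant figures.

45.0 kg

Volume: 288,000 US gal × 3.785 L/gal = 1,090,080 L.
After draining 37% and refilling: 201 × 0.63 + 47 × 0.37 = 144.02 ppm.
Deficit to target: 183 − 144.02 = 38.98 mg/L.
As CaCO₃: 38.98 mg/L × 1,090,080 L = 42,490 g; ÷ 50 g/eq ÷ 2 = 424.9 mol Na₂CO₃.
Mass: 424.9 × 106 = 45,040 g.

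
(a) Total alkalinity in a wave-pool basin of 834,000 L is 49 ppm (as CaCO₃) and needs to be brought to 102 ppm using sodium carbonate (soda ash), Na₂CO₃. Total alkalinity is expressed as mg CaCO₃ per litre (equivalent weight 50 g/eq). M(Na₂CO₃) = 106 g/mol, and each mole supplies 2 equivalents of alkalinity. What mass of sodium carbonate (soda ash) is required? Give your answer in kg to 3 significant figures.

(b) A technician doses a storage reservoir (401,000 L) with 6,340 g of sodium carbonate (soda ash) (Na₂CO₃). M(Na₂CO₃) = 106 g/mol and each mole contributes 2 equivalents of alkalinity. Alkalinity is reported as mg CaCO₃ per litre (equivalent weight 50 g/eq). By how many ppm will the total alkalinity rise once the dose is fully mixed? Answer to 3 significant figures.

(a) 46.9 kg; (b) 14.9 ppm

(a) Alkalinity to add: (102 − 49) = 53 mg/L as CaCO₃ × 834,000 L = 44,200 g as CaCO₃.
(a) Equivalents: 44,200 g ÷ 50 g/eq = 884 eq.
(a) Each mole of Na₂CO₃ supplies 2 eq, so 884 / 2 = 442 mol.
(a) Mass: 442 mol × 106 g/mol = 46,850 g.

(b) Moles of Na₂CO₃: 6,340 g ÷ 106 g/mol = 59.81 mol → 119.6 eq of alkalinity.
(b) As CaCO₃: 119.6 eq × 50 g/eq = 5981 g.
(b) Rise: 5981 g / 401,000 L × 1000 = 14.92 mg/L.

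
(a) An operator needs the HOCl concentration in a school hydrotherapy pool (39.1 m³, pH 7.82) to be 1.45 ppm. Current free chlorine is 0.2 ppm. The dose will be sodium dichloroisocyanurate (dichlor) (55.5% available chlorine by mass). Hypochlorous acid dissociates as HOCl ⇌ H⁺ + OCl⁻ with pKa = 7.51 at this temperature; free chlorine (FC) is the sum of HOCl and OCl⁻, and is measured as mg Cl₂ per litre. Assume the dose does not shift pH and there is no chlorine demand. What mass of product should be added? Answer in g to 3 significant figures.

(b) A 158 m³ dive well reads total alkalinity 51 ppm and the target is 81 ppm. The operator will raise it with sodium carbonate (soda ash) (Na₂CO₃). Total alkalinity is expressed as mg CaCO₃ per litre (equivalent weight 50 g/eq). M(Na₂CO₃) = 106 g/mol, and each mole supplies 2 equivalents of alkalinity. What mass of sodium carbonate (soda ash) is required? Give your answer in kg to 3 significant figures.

(a) 297 g; (b) 5.02 kg

(a) Volume: 39.1 m³ = 39,100 L.
(a) [OCl⁻]/[HOCl] = 10^(pH − pKa) = 10^(7.82 − 7.51) = 2.042; fraction as HOCl = 1/(1 + 2.042) = 0.3288.
(a) Free chlorine required for 1.45 ppm HOCl: 1.45 / 0.3288 = 4.411 ppm.
(a) FC to add: 4.411 − 0.2 = 4.211 mg/L as Cl₂.
(a) Cl₂ equivalent: 4.211 mg/L × 39,100 L = 164.6 g.
(a) Product at 55.5% available Cl: 164.6 / 0.555 = 296.6 g.

(b) Volume: 158 m³ = 158,000 L.
(b) Alkalinity to add: (81 − 51) = 30 mg/L as CaCO₃ × 158,000 L = 4740 g as CaCO₃.
(b) Equivalents: 4740 g ÷ 50 g/eq = 94.8 eq.
(b) Each mole of Na₂CO₃ supplies 2 eq, so 94.8 / 2 = 47.4 mol.
(b) Mass: 47.4 mol × 106 g/mol = 5024 g.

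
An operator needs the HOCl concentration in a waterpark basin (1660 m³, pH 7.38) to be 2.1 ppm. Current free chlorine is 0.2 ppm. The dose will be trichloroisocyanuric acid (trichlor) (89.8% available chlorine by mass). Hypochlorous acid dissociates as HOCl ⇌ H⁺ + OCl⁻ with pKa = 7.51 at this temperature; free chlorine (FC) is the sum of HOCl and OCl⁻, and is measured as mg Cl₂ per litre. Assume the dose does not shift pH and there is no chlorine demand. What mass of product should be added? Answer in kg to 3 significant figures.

6.39 kg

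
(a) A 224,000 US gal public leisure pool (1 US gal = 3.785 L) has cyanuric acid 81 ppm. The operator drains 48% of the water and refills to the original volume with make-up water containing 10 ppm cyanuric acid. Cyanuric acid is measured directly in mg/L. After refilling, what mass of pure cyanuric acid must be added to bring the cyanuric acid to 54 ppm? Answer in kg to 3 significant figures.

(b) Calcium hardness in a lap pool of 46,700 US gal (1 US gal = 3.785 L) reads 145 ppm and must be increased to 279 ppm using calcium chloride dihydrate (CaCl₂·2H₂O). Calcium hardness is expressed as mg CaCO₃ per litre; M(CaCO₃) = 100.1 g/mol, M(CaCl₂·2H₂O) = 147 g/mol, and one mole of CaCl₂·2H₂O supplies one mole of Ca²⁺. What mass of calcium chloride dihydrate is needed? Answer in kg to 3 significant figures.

(a) Volume: 224,000 US gal × 3.785 L/gal = 847,840 L.
(a) After draining 48% and refilling: 81 × 0.52 + 10 × 0.48 = 46.92 ppm.
(a) Deficit to target: 54 − 46.92 = 7.08 mg/L.
(a) Mass: 7.08 mg/L × 847,840 L = 6003 g cyanuric acid.

(b) Volume: 46,700 US gal × 3.785 L/gal = 176,760 L.
(b) Hardness to add: (279 − 145) = 134 mg/L as CaCO₃ × 176,760 L = 23,690 g as CaCO₃.
(b) Moles of Ca²⁺ (1 mol Ca²⁺ ≡ 1 mol CaCO₃): 23,690 / 100.1 g/mol = 236.6 mol.
(b) Mass of CaCl₂·2H₂O: 236.6 × 147 = 34,780 g.

(a) 6.00 kg; (b) 34.8 kg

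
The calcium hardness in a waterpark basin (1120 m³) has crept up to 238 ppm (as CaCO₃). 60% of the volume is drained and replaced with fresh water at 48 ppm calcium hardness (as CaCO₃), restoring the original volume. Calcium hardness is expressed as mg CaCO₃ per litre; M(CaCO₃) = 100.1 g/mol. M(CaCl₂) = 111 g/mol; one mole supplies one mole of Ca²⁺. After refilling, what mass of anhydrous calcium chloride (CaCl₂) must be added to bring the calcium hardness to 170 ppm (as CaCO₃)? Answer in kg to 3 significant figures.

Volume: 1120 m³ = 1,120,000 L.
After draining 60% and refilling: 238 × 0.40 + 48 × 0.60 = 124 ppm.
Deficit to target: 170 − 124 = 46 mg/L.
As CaCO₃: 46 mg/L × 1,120,000 L = 51,520 g; ÷ 100.1 = 514.7 mol Ca²⁺.
Mass: 514.7 × 111 = 57,130 g.

57.1 kg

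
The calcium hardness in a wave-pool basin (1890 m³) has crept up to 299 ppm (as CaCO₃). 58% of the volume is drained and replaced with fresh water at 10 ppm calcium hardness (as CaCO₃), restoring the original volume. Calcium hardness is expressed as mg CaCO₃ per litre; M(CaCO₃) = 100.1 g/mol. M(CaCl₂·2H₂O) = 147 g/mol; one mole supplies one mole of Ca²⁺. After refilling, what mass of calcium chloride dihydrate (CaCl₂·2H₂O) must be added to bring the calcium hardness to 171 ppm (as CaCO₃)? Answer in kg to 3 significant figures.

110 kg

Volume: 1890 m³ = 1,890,000 L.
After draining 58% and refilling: 299 × 0.42 + 10 × 0.58 = 131.38 ppm.
Deficit to target: 171 − 131.38 = 39.62 mg/L.
As CaCO₃: 39.62 mg/L × 1,890,000 L = 74,880 g; ÷ 100.1 = 748.1 mol Ca²⁺.
Mass: 748.1 × 147 = 110,000 g.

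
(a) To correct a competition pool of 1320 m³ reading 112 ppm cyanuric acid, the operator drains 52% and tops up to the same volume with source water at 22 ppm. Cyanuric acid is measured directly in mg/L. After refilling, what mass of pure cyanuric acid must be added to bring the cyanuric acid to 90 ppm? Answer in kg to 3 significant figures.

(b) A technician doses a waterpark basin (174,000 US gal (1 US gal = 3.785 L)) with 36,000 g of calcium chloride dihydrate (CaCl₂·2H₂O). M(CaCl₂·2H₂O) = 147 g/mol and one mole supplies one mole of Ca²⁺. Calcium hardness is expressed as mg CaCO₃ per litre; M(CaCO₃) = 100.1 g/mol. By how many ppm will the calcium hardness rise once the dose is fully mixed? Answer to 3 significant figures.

(a) 32.7 kg; (b) 37.2 ppm

(a) Volume: 1320 m³ = 1,320,000 L.
(a) After draining 52% and refilling: 112 × 0.48 + 22 × 0.52 = 65.2 ppm.
(a) Deficit to target: 90 − 65.2 = 24.8 mg/L.
(a) Mass: 24.8 mg/L × 1,320,000 L = 32,740 g cyanuric acid.

(b) Volume: 174,000 US gal × 3.785 L/gal = 658,590 L.
(b) Moles of Ca²⁺: 36,000 g ÷ 147 g/mol = 244.9 mol.
(b) As CaCO₃: 244.9 mol × 100.1 g/mol = 24,510 g.
(b) Rise: 24,510 g / 658,590 L × 1000 = 37.22 mg/L.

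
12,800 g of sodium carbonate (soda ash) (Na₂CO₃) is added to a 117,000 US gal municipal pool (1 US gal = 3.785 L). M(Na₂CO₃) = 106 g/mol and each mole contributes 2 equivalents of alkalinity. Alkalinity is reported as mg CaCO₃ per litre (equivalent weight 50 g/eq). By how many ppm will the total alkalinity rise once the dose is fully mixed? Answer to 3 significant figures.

Volume: 117,000 US gal × 3.785 L/gal = 442,845 L.
Moles of Na₂CO₃: 12,800 g ÷ 106 g/mol = 120.8 mol → 241.5 eq of alkalinity.
As CaCO₃: 241.5 eq × 50 g/eq = 12,080 g.
Rise: 12,080 g / 442,845 L × 1000 = 27.27 mg/L.

27.3 ppm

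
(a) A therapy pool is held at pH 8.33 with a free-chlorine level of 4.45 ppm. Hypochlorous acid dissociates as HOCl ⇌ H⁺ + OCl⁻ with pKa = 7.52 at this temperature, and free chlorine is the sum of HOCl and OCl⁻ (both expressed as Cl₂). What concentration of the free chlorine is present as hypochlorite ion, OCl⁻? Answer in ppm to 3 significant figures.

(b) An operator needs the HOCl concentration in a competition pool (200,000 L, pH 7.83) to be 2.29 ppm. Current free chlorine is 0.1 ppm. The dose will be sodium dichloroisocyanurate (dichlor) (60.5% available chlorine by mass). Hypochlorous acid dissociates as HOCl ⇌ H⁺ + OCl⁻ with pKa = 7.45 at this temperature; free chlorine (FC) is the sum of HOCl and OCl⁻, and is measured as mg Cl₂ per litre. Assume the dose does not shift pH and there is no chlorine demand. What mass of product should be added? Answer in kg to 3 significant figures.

(a) [OCl⁻]/[HOCl] = 10^(pH − pKa) = 10^(8.33 − 7.52) = 10^0.81 = 6.457.
(a) Fraction as HOCl = 1 / (1 + 6.457) = 0.1341.
(a) OCl⁻ = (1 − 0.1341) × 4.45 ppm = 3.853 ppm.

(b) [OCl⁻]/[HOCl] = 10^(pH − pKa) = 10^(7.83 − 7.45) = 2.399; fraction as HOCl = 1/(1 + 2.399) = 0.2942.
(b) Free chlorine required for 2.29 ppm HOCl: 2.29 / 0.2942 = 7.783 ppm.
(b) FC to add: 7.783 − 0.1 = 7.683 mg/L as Cl₂.
(b) Cl₂ equivalent: 7.683 mg/L × 200,000 L = 1537 g.
(b) Product at 60.5% available Cl: 1537 / 0.605 = 2540 g.

(a) 3.85 ppm; (b) 2.54 kg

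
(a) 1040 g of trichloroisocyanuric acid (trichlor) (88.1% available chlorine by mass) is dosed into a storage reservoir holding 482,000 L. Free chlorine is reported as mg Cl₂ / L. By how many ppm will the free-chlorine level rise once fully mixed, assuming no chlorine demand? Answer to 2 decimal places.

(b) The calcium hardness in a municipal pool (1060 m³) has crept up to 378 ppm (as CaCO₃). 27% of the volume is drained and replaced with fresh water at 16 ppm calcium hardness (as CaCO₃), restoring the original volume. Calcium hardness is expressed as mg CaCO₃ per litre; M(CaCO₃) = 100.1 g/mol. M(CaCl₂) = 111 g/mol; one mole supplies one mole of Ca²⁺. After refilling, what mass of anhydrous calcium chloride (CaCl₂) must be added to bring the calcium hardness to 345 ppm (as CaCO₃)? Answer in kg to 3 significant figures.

(a) 1.90 ppm; (b) 76.1 kg

(a) Available chlorine delivered: 1040 g × 0.881 = 916.2 g as Cl₂.
(a) Concentration rise: 916.2 g / 482,000 L = 1.901 mg/L = 1.90 ppm.

(b) Volume: 1060 m³ = 1,060,000 L.
(b) After draining 27% and refilling: 378 × 0.73 + 16 × 0.27 = 280.26 ppm.
(b) Deficit to target: 345 − 280.26 = 64.74 mg/L.
(b) As CaCO₃: 64.74 mg/L × 1,060,000 L = 68,620 g; ÷ 100.1 = 685.6 mol Ca²⁺.
(b) Mass: 685.6 × 111 = 76,100 g.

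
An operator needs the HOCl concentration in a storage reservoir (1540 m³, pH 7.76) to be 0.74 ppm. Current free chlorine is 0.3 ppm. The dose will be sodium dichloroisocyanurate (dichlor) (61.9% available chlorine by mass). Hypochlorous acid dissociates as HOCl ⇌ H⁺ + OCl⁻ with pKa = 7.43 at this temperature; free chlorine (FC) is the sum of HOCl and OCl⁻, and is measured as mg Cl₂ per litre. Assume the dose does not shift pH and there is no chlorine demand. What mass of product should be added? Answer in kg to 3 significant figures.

5.03 kg

Volume: 1540 m³ = 1,540,000 L.
[OCl⁻]/[HOCl] = 10^(pH − pKa) = 10^(7.76 − 7.43) = 2.138; fraction as HOCl = 1/(1 + 2.138) = 0.3187.
Free chlorine required for 0.74 ppm HOCl: 0.74 / 0.3187 = 2.322 ppm.
FC to add: 2.322 − 0.3 = 2.022 mg/L as Cl₂.
Cl₂ equivalent: 2.022 mg/L × 1,540,000 L = 3114 g.
Product at 61.9% available Cl: 3114 / 0.619 = 5031 g.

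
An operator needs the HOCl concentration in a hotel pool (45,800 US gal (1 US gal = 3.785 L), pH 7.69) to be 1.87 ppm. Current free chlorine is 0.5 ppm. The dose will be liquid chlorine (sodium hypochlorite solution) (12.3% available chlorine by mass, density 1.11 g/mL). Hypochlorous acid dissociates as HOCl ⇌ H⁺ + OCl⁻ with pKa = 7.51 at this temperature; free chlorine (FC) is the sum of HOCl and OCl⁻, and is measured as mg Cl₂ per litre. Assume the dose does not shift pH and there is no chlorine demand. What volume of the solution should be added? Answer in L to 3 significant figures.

Volume: 45,800 US gal × 3.785 L/gal = 173,353 L.
[OCl⁻]/[HOCl] = 10^(pH − pKa) = 10^(7.69 − 7.51) = 1.514; fraction as HOCl = 1/(1 + 1.514) = 0.3978.
Free chlorine required for 1.87 ppm HOCl: 1.87 / 0.3978 = 4.7 ppm.
FC to add: 4.7 − 0.5 = 4.2 mg/L as Cl₂.
Cl₂ equivalent: 4.2 mg/L × 173,353 L = 728.1 g.
Product at 12.3% available Cl: 728.1 / 0.123 = 5920 g.
Volume: 5920 g ÷ 1.11 g/mL = 5333 mL.

5.33 L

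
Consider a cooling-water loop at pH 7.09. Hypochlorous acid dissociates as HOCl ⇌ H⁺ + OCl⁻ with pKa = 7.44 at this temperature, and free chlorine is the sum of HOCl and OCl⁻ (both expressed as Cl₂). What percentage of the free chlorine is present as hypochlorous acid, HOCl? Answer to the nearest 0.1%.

[OCl⁻]/[HOCl] = 10^(pH − pKa) = 10^(7.09 − 7.44) = 10^-0.35 = 0.4467.
Fraction as HOCl = 1 / (1 + 0.4467) = 0.6912.

69.1%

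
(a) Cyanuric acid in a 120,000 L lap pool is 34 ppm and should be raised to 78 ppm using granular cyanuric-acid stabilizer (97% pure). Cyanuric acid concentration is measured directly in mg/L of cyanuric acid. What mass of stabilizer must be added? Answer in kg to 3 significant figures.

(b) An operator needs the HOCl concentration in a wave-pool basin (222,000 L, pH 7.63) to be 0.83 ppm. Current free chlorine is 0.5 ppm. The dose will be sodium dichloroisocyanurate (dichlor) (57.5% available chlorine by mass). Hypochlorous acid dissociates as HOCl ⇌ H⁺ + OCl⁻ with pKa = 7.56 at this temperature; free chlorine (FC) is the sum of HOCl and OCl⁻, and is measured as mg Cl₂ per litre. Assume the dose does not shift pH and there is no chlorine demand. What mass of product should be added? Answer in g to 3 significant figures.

(a) 5.44 kg; (b) 504 g

(a) CYA to add: (78 − 34) = 44 mg/L × 120,000 L = 5280 g cyanuric acid.
(a) At 97% purity: 5280 / 0.97 = 5443 g product.

(b) [OCl⁻]/[HOCl] = 10^(pH − pKa) = 10^(7.63 − 7.56) = 1.175; fraction as HOCl = 1/(1 + 1.175) = 0.4598.
(b) Free chlorine required for 0.83 ppm HOCl: 0.83 / 0.4598 = 1.805 ppm.
(b) FC to add: 1.805 − 0.5 = 1.305 mg/L as Cl₂.
(b) Cl₂ equivalent: 1.305 mg/L × 222,000 L = 289.7 g.
(b) Product at 57.5% available Cl: 289.7 / 0.575 = 503.9 g.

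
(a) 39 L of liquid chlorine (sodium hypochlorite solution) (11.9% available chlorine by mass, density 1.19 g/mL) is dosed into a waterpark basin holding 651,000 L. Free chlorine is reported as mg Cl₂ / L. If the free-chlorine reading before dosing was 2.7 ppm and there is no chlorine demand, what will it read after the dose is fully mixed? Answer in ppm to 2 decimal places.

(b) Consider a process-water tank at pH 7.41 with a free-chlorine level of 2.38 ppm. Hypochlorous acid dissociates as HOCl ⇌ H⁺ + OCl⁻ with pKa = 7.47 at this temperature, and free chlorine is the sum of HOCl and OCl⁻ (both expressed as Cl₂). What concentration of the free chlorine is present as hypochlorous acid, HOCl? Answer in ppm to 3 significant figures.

(a) Mass of solution: 39 L × 1000 mL/L × 1.19 g/mL = 46,410 g.
(a) Available chlorine delivered: 46,410 g × 0.119 = 5523 g as Cl₂.
(a) Concentration rise: 5523 g / 651,000 L = 8.484 mg/L = 8.48 ppm.
(a) Final FC: 2.7 + 8.48 = 11.18 ppm.

(b) [OCl⁻]/[HOCl] = 10^(pH − pKa) = 10^(7.41 − 7.47) = 10^-0.06 = 0.871.
(b) Fraction as HOCl = 1 / (1 + 0.871) = 0.5345.
(b) HOCl = 0.5345 × 2.38 ppm = 1.272 ppm.

(a) 11.18 ppm; (b) 1.27 ppm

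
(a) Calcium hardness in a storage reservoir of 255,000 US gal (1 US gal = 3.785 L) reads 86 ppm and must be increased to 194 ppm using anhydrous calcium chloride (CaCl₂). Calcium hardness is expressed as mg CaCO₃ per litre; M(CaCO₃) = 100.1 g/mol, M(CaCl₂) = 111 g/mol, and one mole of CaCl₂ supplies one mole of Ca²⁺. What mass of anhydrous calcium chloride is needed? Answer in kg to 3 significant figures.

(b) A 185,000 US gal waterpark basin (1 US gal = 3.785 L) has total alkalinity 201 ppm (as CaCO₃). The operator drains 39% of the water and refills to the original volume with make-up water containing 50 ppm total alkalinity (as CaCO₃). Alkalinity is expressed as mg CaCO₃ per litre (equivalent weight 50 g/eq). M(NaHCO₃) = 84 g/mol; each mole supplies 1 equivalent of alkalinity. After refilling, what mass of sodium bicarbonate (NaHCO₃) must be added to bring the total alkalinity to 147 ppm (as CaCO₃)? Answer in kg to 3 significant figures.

(a) Volume: 255,000 US gal × 3.785 L/gal = 965,175 L.
(a) Hardness to add: (194 − 86) = 108 mg/L as CaCO₃ × 965,175 L = 104,200 g as CaCO₃.
(a) Moles of Ca²⁺ (1 mol Ca²⁺ ≡ 1 mol CaCO₃): 104,200 / 100.1 g/mol = 1041 mol.
(a) Mass of CaCl₂: 1041 × 111 = 115,600 g.

(b) Volume: 185,000 US gal × 3.785 L/gal = 700,225 L.
(b) After draining 39% and refilling: 201 × 0.61 + 50 × 0.39 = 142.11 ppm.
(b) Deficit to target: 147 − 142.11 = 4.89 mg/L.
(b) As CaCO₃: 4.89 mg/L × 700,225 L = 3424 g; ÷ 50 g/eq ÷ 1 = 68.48 mol NaHCO₃.
(b) Mass: 68.48 × 84 = 5752 g.

(a) 116 kg; (b) 5.75 kg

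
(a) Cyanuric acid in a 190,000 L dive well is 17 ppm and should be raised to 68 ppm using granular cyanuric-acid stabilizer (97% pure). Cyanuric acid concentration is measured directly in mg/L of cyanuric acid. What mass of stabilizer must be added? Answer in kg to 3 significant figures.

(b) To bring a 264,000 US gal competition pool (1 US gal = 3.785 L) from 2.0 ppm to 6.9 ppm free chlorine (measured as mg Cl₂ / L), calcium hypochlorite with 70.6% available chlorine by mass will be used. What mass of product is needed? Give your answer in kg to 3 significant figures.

(a) CYA to add: (68 − 17) = 51 mg/L × 190,000 L = 9690 g cyanuric acid.
(a) At 97% purity: 9690 / 0.97 = 9990 g product.

(b) Volume: 264,000 US gal × 3.785 L/gal = 999,240 L.
(b) Chlorine deficit: 6.9 − 2.0 = 4.9 ppm = 4.9 mg/L as Cl₂.
(b) Cl₂ equivalent needed: 4.9 mg/L × 999,240 L = 4,896,000 mg = 4896 g.
(b) Product at 70.6% available chlorine: 4896 / 0.706 = 6935 g.

(a) 9.99 kg; (b) 6.94 kg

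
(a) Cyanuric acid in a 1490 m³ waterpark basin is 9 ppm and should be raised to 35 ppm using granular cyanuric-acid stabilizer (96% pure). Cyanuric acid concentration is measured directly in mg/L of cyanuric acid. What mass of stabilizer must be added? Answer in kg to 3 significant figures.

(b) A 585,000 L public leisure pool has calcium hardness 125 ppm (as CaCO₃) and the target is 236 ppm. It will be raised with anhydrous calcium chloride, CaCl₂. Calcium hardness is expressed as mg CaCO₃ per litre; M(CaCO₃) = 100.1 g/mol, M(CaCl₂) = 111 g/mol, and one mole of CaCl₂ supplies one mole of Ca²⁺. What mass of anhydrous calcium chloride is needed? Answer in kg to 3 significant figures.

(a) 40.4 kg; (b) 72.0 kg

(a) Volume: 1490 m³ = 1,490,000 L.
(a) CYA to add: (35 − 9) = 26 mg/L × 1,490,000 L = 38,740 g cyanuric acid.
(a) At 96% purity: 38,740 / 0.96 = 40,350 g product.

(b) Hardness to add: (236 − 125) = 111 mg/L as CaCO₃ × 585,000 L = 64,940 g as CaCO₃.
(b) Moles of Ca²⁺ (1 mol Ca²⁺ ≡ 1 mol CaCO₃): 64,940 / 100.1 g/mol = 648.7 mol.
(b) Mass of CaCl₂: 648.7 × 111 = 72,010 g.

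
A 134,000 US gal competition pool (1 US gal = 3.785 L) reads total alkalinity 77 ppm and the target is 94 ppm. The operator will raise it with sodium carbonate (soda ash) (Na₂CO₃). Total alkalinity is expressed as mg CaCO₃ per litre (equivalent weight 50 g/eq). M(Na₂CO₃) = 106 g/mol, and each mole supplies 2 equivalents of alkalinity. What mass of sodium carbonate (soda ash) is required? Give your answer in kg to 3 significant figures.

9.14 kg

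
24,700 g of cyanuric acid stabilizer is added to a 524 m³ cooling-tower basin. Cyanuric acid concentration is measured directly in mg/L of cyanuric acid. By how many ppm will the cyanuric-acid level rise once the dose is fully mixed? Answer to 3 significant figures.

47.1 ppm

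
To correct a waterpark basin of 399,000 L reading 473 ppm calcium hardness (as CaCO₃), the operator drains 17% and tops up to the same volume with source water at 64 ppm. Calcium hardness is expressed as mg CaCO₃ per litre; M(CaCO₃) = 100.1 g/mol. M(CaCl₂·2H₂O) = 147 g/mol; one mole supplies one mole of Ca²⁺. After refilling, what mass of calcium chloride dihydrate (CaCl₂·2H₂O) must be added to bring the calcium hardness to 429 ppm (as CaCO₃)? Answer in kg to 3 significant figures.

After draining 17% and refilling: 473 × 0.83 + 64 × 0.17 = 403.47 ppm.
Deficit to target: 429 − 403.47 = 25.53 mg/L.
As CaCO₃: 25.53 mg/L × 399,000 L = 10,190 g; ÷ 100.1 = 101.8 mol Ca²⁺.
Mass: 101.8 × 147 = 14,960 g.

15.0 kg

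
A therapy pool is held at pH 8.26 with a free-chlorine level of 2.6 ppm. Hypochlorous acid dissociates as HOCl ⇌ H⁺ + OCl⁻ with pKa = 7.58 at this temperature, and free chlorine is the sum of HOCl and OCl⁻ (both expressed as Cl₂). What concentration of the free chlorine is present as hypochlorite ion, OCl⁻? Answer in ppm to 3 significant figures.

[OCl⁻]/[HOCl] = 10^(pH − pKa) = 10^(8.26 − 7.58) = 10^0.68 = 4.786.
Fraction as HOCl = 1 / (1 + 4.786) = 0.1728.
OCl⁻ = (1 − 0.1728) × 2.6 ppm = 2.151 ppm.

2.15 ppm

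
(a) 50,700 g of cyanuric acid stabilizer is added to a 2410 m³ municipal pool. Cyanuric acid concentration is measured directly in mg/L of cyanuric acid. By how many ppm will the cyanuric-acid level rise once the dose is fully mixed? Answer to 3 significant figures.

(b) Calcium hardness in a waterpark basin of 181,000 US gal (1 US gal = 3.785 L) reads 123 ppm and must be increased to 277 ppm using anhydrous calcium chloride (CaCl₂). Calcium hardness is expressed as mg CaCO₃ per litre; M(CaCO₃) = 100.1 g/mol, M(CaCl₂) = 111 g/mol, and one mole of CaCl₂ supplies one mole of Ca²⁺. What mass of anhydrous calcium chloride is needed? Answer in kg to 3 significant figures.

(a) 21.0 ppm; (b) 117 kg

(a) Volume: 2410 m³ = 2,410,000 L.
(a) Rise: 50,700 g / 2,410,000 L × 1000 = 21.04 mg/L.

(b) Volume: 181,000 US gal × 3.785 L/gal = 685,085 L.
(b) Hardness to add: (277 − 123) = 154 mg/L as CaCO₃ × 685,085 L = 105,500 g as CaCO₃.
(b) Moles of Ca²⁺ (1 mol Ca²⁺ ≡ 1 mol CaCO₃): 105,500 / 100.1 g/mol = 1054 mol.
(b) Mass of CaCl₂: 1054 × 111 = 117,000 g.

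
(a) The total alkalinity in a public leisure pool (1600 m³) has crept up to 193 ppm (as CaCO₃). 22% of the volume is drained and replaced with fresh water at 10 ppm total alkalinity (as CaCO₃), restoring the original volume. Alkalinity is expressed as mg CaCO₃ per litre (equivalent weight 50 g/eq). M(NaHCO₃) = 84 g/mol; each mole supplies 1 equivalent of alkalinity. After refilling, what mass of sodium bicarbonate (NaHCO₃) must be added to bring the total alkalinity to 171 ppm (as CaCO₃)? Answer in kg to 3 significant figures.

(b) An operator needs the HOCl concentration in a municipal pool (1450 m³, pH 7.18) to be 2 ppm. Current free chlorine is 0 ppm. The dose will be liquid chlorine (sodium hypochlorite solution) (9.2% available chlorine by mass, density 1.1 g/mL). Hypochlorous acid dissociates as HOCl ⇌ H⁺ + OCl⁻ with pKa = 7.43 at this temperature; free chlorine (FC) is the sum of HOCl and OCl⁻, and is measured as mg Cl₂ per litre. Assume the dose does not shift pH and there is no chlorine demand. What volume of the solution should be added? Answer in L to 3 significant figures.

(a) 49.1 kg; (b) 44.8 L

(a) Volume: 1600 m³ = 1,600,000 L.
(a) After draining 22% and refilling: 193 × 0.78 + 10 × 0.22 = 152.74 ppm.
(a) Deficit to target: 171 − 152.74 = 18.26 mg/L.
(a) As CaCO₃: 18.26 mg/L × 1,600,000 L = 29,220 g; ÷ 50 g/eq ÷ 1 = 584.3 mol NaHCO₃.
(a) Mass: 584.3 × 84 = 49,080 g.

(b) Volume: 1450 m³ = 1,450,000 L.
(b) [OCl⁻]/[HOCl] = 10^(pH − pKa) = 10^(7.18 − 7.43) = 0.5623; fraction as HOCl = 1/(1 + 0.5623) = 0.6401.
(b) Free chlorine required for 2 ppm HOCl: 2 / 0.6401 = 3.125 ppm.
(b) FC to add: 3.125 − 0 = 3.125 mg/L as Cl₂.
(b) Cl₂ equivalent: 3.125 mg/L × 1,450,000 L = 4531 g.
(b) Product at 9.2% available Cl: 4531 / 0.092 = 49,250 g.
(b) Volume: 49,250 g ÷ 1.1 g/mL = 44,770 mL.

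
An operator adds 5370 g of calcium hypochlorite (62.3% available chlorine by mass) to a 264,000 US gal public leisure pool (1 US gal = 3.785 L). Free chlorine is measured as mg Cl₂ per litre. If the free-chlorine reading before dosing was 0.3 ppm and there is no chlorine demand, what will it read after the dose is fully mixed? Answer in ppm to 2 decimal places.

3.65 ppm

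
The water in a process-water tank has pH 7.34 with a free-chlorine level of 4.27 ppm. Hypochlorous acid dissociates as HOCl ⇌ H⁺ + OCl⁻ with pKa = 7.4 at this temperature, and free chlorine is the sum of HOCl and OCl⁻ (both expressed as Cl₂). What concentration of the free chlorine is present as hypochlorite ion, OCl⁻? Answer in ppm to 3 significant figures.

1.99 ppm

[OCl⁻]/[HOCl] = 10^(pH − pKa) = 10^(7.34 − 7.4) = 10^-0.06 = 0.871.
Fraction as HOCl = 1 / (1 + 0.871) = 0.5345.
OCl⁻ = (1 − 0.5345) × 4.27 ppm = 1.988 ppm.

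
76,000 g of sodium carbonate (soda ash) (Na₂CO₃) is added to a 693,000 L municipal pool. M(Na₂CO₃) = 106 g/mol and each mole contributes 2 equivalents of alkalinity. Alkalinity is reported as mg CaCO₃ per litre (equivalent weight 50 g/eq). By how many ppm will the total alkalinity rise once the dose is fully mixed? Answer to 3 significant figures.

103 ppm

Moles of Na₂CO₃: 76,000 g ÷ 106 g/mol = 717 mol → 1434 eq of alkalinity.
As CaCO₃: 1434 eq × 50 g/eq = 71,700 g.
Rise: 71,700 g / 693,000 L × 1000 = 103.5 mg/L.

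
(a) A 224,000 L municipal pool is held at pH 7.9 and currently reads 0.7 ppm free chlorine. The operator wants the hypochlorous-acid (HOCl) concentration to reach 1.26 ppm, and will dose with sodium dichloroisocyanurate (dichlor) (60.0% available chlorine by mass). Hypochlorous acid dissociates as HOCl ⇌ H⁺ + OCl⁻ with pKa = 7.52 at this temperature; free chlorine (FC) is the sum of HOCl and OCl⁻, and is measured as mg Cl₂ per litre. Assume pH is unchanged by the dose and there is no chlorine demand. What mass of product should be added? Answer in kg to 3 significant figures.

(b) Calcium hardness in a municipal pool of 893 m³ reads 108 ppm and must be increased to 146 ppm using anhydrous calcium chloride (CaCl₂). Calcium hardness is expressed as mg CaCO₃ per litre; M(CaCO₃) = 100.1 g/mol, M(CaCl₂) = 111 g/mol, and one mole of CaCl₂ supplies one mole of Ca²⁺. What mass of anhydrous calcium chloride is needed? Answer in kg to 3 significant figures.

(a) 1.34 kg; (b) 37.6 kg

(a) [OCl⁻]/[HOCl] = 10^(pH − pKa) = 10^(7.9 − 7.52) = 2.399; fraction as HOCl = 1/(1 + 2.399) = 0.2942.
(a) Free chlorine required for 1.26 ppm HOCl: 1.26 / 0.2942 = 4.283 ppm.
(a) FC to add: 4.283 − 0.7 = 3.583 mg/L as Cl₂.
(a) Cl₂ equivalent: 3.583 mg/L × 224,000 L = 802.5 g.
(a) Product at 60.0% available Cl: 802.5 / 0.6 = 1337 g.

(b) Volume: 893 m³ = 893,000 L.
(b) Hardness to add: (146 − 108) = 38 mg/L as CaCO₃ × 893,000 L = 33,930 g as CaCO₃.
(b) Moles of Ca²⁺ (1 mol Ca²⁺ ≡ 1 mol CaCO₃): 33,930 / 100.1 g/mol = 339 mol.
(b) Mass of CaCl₂: 339 × 111 = 37,630 g.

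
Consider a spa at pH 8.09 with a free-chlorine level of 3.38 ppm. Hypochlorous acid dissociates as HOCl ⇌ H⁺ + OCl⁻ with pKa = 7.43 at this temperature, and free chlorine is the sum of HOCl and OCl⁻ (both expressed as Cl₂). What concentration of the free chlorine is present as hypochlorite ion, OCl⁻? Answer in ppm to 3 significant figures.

2.77 ppm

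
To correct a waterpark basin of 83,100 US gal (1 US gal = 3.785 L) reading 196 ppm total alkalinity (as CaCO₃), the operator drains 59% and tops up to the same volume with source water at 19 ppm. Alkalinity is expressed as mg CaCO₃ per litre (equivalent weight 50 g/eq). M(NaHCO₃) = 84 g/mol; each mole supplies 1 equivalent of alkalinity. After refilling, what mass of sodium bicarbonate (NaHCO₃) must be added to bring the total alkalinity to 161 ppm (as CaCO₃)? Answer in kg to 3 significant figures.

36.7 kg

Volume: 83,100 US gal × 3.785 L/gal = 314,534 L.
After draining 59% and refilling: 196 × 0.41 + 19 × 0.59 = 91.57 ppm.
Deficit to target: 161 − 91.57 = 69.43 mg/L.
As CaCO₃: 69.43 mg/L × 314,534 L = 21,840 g; ÷ 50 g/eq ÷ 1 = 436.8 mol NaHCO₃.
Mass: 436.8 × 84 = 36,690 g.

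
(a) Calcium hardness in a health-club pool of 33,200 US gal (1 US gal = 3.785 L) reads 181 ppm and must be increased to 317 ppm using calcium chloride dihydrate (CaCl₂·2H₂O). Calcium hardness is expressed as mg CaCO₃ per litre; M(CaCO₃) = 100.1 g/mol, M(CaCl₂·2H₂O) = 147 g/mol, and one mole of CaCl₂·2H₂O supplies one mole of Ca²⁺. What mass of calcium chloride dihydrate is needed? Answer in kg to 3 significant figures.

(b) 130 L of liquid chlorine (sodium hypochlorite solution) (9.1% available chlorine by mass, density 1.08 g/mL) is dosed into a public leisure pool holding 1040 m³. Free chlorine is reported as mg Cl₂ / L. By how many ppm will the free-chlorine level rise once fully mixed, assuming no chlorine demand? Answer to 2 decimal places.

(a) Volume: 33,200 US gal × 3.785 L/gal = 125,662 L.
(a) Hardness to add: (317 − 181) = 136 mg/L as CaCO₃ × 125,662 L = 17,090 g as CaCO₃.
(a) Moles of Ca²⁺ (1 mol Ca²⁺ ≡ 1 mol CaCO₃): 17,090 / 100.1 g/mol = 170.7 mol.
(a) Mass of CaCl₂·2H₂O: 170.7 × 147 = 25,100 g.

(b) Volume: 1040 m³ = 1,040,000 L.
(b) Mass of solution: 130 L × 1000 mL/L × 1.08 g/mL = 140,400 g.
(b) Available chlorine delivered: 140,400 g × 0.091 = 12,780 g as Cl₂.
(b) Concentration rise: 12,780 g / 1,040,000 L = 12.29 mg/L = 12.29 ppm.

(a) 25.1 kg; (b) 12.29 ppm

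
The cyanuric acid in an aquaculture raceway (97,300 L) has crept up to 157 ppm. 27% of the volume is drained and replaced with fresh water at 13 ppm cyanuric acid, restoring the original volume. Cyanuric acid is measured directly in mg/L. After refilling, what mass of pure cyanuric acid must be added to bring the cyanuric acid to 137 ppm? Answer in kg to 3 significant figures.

After draining 27% and refilling: 157 × 0.73 + 13 × 0.27 = 118.12 ppm.
Deficit to target: 137 − 118.12 = 18.88 mg/L.
Mass: 18.88 mg/L × 97,300 L = 1837 g cyanuric acid.

1.84 kg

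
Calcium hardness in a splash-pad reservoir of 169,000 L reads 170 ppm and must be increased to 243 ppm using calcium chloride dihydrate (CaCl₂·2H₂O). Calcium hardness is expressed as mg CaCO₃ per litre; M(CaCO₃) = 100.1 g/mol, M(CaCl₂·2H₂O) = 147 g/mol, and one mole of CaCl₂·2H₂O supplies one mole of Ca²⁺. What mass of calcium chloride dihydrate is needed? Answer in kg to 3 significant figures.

Hardness to add: (243 − 170) = 73 mg/L as CaCO₃ × 169,000 L = 12,340 g as CaCO₃.
Moles of Ca²⁺ (1 mol Ca²⁺ ≡ 1 mol CaCO₃): 12,340 / 100.1 g/mol = 123.2 mol.
Mass of CaCl₂·2H₂O: 123.2 × 147 = 18,120 g.

18.1 kg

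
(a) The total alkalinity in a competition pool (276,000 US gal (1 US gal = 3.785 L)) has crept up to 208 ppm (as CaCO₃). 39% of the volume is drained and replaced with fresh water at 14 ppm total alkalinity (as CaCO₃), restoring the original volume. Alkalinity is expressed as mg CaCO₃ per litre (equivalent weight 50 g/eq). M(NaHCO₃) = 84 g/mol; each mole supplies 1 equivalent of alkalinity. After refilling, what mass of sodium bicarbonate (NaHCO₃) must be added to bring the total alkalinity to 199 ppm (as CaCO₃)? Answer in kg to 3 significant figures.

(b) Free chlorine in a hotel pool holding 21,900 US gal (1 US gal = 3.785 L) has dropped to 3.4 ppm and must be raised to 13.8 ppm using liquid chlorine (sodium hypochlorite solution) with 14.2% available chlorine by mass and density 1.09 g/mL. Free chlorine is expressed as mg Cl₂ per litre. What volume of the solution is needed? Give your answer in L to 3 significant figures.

(a) 117 kg; (b) 5.57 L

(a) Volume: 276,000 US gal × 3.785 L/gal = 1,044,660 L.
(a) After draining 39% and refilling: 208 × 0.61 + 14 × 0.39 = 132.34 ppm.
(a) Deficit to target: 199 − 132.34 = 66.66 mg/L.
(a) As CaCO₃: 66.66 mg/L × 1,044,660 L = 69,640 g; ÷ 50 g/eq ÷ 1 = 1393 mol NaHCO₃.
(a) Mass: 1393 × 84 = 117,000 g.

(b) Volume: 21,900 US gal × 3.785 L/gal = 82,892 L.
(b) Chlorine deficit: 13.8 − 3.4 = 10.4 ppm = 10.4 mg/L as Cl₂.
(b) Cl₂ equivalent needed: 10.4 mg/L × 82,892 L = 862,100 mg = 862.1 g.
(b) Product at 14.2% available chlorine: 862.1 / 0.142 = 6071 g.
(b) Volume at density 1.09 g/mL: 6071 g ÷ 1.09 g/mL = 5570 mL.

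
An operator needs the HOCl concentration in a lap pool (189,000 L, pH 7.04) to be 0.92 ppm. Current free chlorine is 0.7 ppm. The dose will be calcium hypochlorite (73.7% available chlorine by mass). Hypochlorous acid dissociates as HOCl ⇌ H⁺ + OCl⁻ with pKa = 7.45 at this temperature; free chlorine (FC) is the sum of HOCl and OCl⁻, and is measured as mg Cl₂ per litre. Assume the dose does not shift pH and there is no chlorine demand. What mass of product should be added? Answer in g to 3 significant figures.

148 g

[OCl⁻]/[HOCl] = 10^(pH − pKa) = 10^(7.04 − 7.45) = 0.389; fraction as HOCl = 1/(1 + 0.389) = 0.7199.
Free chlorine required for 0.92 ppm HOCl: 0.92 / 0.7199 = 1.278 ppm.
FC to add: 1.278 − 0.7 = 0.5779 mg/L as Cl₂.
Cl₂ equivalent: 0.5779 mg/L × 189,000 L = 109.2 g.
Product at 73.7% available Cl: 109.2 / 0.737 = 148.2 g.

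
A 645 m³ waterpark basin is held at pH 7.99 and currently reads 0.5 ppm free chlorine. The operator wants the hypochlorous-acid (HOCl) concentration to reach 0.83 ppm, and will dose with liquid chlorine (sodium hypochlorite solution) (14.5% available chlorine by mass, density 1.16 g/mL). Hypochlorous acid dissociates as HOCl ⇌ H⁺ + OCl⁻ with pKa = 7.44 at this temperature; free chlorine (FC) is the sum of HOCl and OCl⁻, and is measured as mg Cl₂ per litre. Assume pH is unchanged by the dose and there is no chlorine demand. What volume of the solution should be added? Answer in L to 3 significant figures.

12.6 L

Volume: 645 m³ = 645,000 L.
[OCl⁻]/[HOCl] = 10^(pH − pKa) = 10^(7.99 − 7.44) = 3.548; fraction as HOCl = 1/(1 + 3.548) = 0.2199.
Free chlorine required for 0.83 ppm HOCl: 0.83 / 0.2199 = 3.775 ppm.
FC to add: 3.775 − 0.5 = 3.275 mg/L as Cl₂.
Cl₂ equivalent: 3.275 mg/L × 645,000 L = 2112 g.
Product at 14.5% available Cl: 2112 / 0.145 = 14,570 g.
Volume: 14,570 g ÷ 1.16 g/mL = 12,560 mL.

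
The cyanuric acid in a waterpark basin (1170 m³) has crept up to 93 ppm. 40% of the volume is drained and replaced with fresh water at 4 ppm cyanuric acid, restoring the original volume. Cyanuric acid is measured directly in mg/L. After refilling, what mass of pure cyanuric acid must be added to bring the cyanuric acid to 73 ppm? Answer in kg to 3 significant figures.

18.3 kg

Volume: 1170 m³ = 1,170,000 L.
After draining 40% and refilling: 93 × 0.60 + 4 × 0.40 = 57.4 ppm.
Deficit to target: 73 − 57.4 = 15.6 mg/L.
Mass: 15.6 mg/L × 1,170,000 L = 18,250 g cyanuric acid.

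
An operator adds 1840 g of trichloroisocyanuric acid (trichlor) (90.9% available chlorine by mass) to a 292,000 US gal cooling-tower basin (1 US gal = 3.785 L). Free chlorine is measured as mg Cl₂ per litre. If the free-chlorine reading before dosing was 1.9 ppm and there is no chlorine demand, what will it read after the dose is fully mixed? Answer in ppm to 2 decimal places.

3.41 ppm

Volume: 292,000 US gal × 3.785 L/gal = 1,105,220 L.
Available chlorine delivered: 1840 g × 0.909 = 1673 g as Cl₂.
Concentration rise: 1673 g / 1,105,220 L = 1.513 mg/L = 1.51 ppm.
Final FC: 1.9 + 1.51 = 3.41 ppm.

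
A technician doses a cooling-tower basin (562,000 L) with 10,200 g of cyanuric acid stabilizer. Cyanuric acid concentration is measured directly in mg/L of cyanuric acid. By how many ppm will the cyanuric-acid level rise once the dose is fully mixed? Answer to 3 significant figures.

18.1 ppm

Rise: 10,200 g / 562,000 L × 1000 = 18.15 mg/L.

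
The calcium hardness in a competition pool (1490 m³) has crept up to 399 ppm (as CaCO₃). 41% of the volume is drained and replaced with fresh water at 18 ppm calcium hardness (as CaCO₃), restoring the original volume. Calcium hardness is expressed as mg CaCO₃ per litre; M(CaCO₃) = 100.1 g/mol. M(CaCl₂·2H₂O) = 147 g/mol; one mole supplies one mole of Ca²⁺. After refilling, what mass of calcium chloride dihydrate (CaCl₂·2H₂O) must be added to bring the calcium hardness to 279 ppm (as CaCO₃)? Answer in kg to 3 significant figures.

Volume: 1490 m³ = 1,490,000 L.
After draining 41% and refilling: 399 × 0.59 + 18 × 0.41 = 242.79 ppm.
Deficit to target: 279 − 242.79 = 36.21 mg/L.
As CaCO₃: 36.21 mg/L × 1,490,000 L = 53,950 g; ÷ 100.1 = 539 mol Ca²⁺.
Mass: 539 × 147 = 79,230 g.

79.2 kg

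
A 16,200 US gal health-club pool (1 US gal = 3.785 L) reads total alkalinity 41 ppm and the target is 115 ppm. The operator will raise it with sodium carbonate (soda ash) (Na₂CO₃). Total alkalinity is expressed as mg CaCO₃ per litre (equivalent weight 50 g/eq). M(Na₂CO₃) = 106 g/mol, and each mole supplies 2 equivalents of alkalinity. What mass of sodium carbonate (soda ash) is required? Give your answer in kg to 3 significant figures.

Volume: 16,200 US gal × 3.785 L/gal = 61,317 L.
Alkalinity to add: (115 − 41) = 74 mg/L as CaCO₃ × 61,317 L = 4537 g as CaCO₃.
Equivalents: 4537 g ÷ 50 g/eq = 90.75 eq.
Each mole of Na₂CO₃ supplies 2 eq, so 90.75 / 2 = 45.37 mol.
Mass: 45.37 mol × 106 g/mol = 4810 g.

4.81 kg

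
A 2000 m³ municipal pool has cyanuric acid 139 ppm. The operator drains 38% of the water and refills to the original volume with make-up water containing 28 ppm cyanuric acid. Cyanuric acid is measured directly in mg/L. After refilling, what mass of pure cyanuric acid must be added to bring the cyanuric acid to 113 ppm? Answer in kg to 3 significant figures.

32.4 kg

Volume: 2000 m³ = 2,000,000 L.
After draining 38% and refilling: 139 × 0.62 + 28 × 0.38 = 96.82 ppm.
Deficit to target: 113 − 96.82 = 16.18 mg/L.
Mass: 16.18 mg/L × 2,000,000 L = 32,360 g cyanuric acid.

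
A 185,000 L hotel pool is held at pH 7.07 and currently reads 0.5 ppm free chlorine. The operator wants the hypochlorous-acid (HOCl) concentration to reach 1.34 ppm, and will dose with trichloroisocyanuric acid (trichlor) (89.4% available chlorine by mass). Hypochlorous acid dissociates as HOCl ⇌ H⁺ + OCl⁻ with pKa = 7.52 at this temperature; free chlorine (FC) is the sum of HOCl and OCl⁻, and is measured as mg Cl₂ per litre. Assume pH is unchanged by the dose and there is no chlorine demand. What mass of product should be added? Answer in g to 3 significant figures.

272 g

[OCl⁻]/[HOCl] = 10^(pH − pKa) = 10^(7.07 − 7.52) = 0.3548; fraction as HOCl = 1/(1 + 0.3548) = 0.7381.
Free chlorine required for 1.34 ppm HOCl: 1.34 / 0.7381 = 1.815 ppm.
FC to add: 1.815 − 0.5 = 1.315 mg/L as Cl₂.
Cl₂ equivalent: 1.315 mg/L × 185,000 L = 243.4 g.
Product at 89.4% available Cl: 243.4 / 0.894 = 272.2 g.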